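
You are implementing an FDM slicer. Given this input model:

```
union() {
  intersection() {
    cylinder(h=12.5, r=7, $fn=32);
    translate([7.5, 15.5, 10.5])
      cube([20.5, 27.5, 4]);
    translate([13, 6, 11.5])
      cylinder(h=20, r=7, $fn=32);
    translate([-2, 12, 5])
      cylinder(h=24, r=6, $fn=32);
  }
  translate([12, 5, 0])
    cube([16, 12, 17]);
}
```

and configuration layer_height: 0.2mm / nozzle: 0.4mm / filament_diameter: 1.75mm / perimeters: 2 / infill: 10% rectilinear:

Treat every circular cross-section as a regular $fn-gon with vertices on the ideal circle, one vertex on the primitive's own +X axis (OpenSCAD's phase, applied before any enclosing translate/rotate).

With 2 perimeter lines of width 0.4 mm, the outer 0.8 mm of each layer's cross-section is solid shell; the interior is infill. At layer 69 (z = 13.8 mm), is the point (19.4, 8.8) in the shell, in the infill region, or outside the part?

At z = 13.8 mm: the cylinder is not intersected at this z (z outside [0, 12.5]); the 20.5×27.5 cube at (7.5, 15.5) contributes its full rectangle; the r=7 cylinder at (13, 6) contributes a regular 32-gon of circumradius 7; the r=6 cylinder at (-2, 12) gives a regular 32-gon of circumradius 6 (constant along its height); Keeping only the common overlap: at least one operand is absent at this height, so nothing remains; the cube at (12, 5) (footprint 16×12) is included at this height; Taking the union: only the 16×12 cube at (12, 5) is present, so the union is just that shape — 1 connected region. Overall, the cross-section is a single solid region. The nearest boundary edge runs (12.00, 5.00)→(28.00, 5.00); distance from the point to it = 3.80 mm. The point is inside the cross-section and 3.80 mm from the nearest boundary — more than the 0.8 mm shell width (2 × 0.4), so it's in the infill interior.

infill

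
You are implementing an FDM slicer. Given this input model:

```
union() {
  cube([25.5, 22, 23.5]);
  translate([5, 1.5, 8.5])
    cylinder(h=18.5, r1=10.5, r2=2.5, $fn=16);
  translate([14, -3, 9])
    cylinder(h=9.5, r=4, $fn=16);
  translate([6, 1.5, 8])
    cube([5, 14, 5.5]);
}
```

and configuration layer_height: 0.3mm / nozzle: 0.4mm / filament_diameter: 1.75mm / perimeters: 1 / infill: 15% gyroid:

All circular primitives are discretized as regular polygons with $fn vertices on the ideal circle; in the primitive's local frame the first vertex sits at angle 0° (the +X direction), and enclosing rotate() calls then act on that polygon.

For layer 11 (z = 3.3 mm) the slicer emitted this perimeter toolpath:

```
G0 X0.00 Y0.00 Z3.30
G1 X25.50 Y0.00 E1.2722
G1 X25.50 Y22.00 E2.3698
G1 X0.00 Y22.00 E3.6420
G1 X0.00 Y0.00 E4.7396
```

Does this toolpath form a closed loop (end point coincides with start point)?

Start point (G0): (0.00, 0.00). End point (last G1): the path returns to the start — closed.

yes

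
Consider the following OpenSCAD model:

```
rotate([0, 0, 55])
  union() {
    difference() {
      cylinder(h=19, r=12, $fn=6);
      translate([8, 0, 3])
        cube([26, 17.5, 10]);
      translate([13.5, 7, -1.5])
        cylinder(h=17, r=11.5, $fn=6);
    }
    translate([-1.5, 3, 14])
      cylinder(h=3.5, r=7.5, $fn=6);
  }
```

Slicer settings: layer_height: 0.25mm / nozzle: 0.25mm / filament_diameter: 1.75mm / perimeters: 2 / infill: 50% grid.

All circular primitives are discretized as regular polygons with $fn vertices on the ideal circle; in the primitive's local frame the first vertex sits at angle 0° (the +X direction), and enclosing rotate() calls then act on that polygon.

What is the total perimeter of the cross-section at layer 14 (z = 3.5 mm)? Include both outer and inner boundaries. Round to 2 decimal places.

72.50 mm

At z = 3.5 mm: the cylinder: section is a regular 6-gon, circumradius r=12 (perimeter = 2·6·12.000·sin(180°/6) = 72.00 mm); the cube at (8, 0) is present — its section is the full 26×17.5 rectangle (perimeter 87.00 mm); the r=11.5 cylinder at (13.5, 7) gives a regular 6-gon of circumradius 11.5 (constant along its height) (perimeter = 2·6·11.500·sin(180°/6) = 69.00 mm); Taking the first minus the rest: starting from the r=12 cylinder, the 26×17.5 cube at (8, 0) partially overlaps it — only the 13.86 mm² overlap (of its 455.00 mm²) is removed, clipping the outline; the r=11.5 cylinder at (13.5, 7) partially overlaps it — only the 54.00 mm² overlap (of its 343.60 mm²) is removed, clipping the outline — boundary = 72.50 mm; the cylinder at (-1.5, 3) is not intersected at this z (z outside [14, 17.5]); Merging all regions: only that combined region is present, so the union is just that shape — boundary = 72.50 mm; (rotated 55° about Z; rotation is an isometry so areas/perimeters/island counts are preserved). Overall, the cross-section is a single solid region. Total boundary length (outer) = 72.50 mm.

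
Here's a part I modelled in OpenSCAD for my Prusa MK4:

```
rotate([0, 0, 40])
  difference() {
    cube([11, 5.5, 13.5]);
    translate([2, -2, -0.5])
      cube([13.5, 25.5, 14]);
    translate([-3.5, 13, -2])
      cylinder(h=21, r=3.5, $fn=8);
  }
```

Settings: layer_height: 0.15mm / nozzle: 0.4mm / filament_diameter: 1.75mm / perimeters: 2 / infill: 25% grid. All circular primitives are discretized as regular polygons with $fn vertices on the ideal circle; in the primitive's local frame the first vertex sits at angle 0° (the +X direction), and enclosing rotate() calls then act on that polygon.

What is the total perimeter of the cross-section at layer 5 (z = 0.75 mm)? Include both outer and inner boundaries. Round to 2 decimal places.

At z = 0.75 mm: the cube (footprint 11×5.5) is included at this height (perimeter 33.00 mm); the cube at (2, -2) (footprint 13.5×25.5) is included at this height (perimeter 78.00 mm); the r=3.5 cylinder at (-3.5, 13) gives a regular 8-gon of circumradius 3.5 (constant along its height) (perimeter = 2·8·3.500·sin(180°/8) = 21.43 mm); After the difference (first − rest): starting from the 11×5.5 cube, the 13.5×25.5 cube at (2, -2) partially overlaps it — only the 49.50 mm² overlap (of its 344.25 mm²) is removed, clipping the outline; the r=3.5 cylinder at (-3.5, 13) misses the remaining region (no effect) — boundary = 15.00 mm; (rotated 40° about Z; rotation is an isometry so areas/perimeters/island counts are preserved). Overall, the cross-section is a single solid region. Total boundary length (outer) = 15.00 mm.

15.00 mm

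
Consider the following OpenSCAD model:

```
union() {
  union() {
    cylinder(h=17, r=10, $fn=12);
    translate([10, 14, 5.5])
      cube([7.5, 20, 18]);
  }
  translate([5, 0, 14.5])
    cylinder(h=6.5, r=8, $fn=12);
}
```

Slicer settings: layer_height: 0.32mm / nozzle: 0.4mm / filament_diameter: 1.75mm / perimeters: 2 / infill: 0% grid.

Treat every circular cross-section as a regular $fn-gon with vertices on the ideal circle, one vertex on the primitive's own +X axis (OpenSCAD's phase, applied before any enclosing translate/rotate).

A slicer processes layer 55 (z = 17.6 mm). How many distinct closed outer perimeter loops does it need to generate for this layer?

At z = 17.6 mm: the cylinder is absent (z outside [0, 17]); the cube at (10, 14) is present — its section is the full 7.5×20 rectangle; Combining (union): only the 7.5×20 cube at (10, 14) is present, so the union is just that shape — 1 connected region; the cylinder at (5, 0): section is a regular 12-gon, circumradius r=8; Taking the union: the 2 present regions are separate (no shared area or edge), so areas and boundary lengths simply add and each stays a separate island — 2 connected regions. The result has 2 disconnected regions.

2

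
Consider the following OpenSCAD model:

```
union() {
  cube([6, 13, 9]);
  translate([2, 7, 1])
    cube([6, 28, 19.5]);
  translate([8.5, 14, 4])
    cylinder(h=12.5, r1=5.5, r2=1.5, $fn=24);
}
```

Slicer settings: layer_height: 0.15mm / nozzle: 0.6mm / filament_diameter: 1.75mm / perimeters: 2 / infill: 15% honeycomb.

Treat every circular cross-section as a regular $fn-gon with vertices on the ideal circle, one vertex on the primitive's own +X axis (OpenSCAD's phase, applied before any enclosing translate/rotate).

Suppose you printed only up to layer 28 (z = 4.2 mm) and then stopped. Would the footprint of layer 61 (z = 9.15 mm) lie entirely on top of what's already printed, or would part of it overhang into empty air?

entirely on top

Compare the two slices. At z = 4.2: the cube (footprint 6×13) is included at this height (area 78.00 mm²); the cube at (2, 7) (footprint 6×28) is included at this height (area 168.00 mm²); the cone at (8.5, 14) (r1=5.5→r2=1.5) has section circumradius 5.436 here — a regular 24-gon (area = (24/2)·5.436²·sin(360°/24) = 91.78 mm²); Merging all regions: the regions partially overlap — summed areas 337.78 mm² minus the doubly-counted overlap 64.49 mm² gives 273.29 mm² — area = 273.29 mm². At z = 9.15: the cube is not intersected at this z (z outside [0, 9]); the cube at (2, 7) (footprint 6×28) is included at this height (area 168.00 mm²); the cone at (8.5, 14) contributes a regular 24-gon of circumradius 3.852 (interpolated between r1=5.5 and r2=1.5 at t=0.412) (area = (24/2)·3.852²·sin(360°/24) = 46.08 mm²); Combining (union): the regions partially overlap — summed areas 214.08 mm² minus the doubly-counted overlap 19.22 mm² gives 194.86 mm² — area = 194.86 mm². Checking containment: the cross-section at z = 9.15 is a subset of the cross-section at z = 4.2.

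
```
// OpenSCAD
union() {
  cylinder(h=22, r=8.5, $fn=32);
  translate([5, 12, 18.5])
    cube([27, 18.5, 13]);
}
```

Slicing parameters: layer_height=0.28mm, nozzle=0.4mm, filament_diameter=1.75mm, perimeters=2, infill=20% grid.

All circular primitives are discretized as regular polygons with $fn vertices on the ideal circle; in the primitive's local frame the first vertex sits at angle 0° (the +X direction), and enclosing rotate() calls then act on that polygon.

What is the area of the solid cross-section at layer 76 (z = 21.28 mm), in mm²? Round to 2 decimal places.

At z = 21.28 mm: the cylinder: section is a regular 32-gon, circumradius r=8.5 (area = (32/2)·8.500²·sin(360°/32) = 225.52 mm²); the cube at (5, 12) (footprint 27×18.5) is included at this height (area 499.50 mm²); Merging all regions: the 2 present regions are separate (no shared area or edge), so areas and boundary lengths simply add and each stays a separate island — area = 725.02 mm². Overall, the cross-section has 2 separate islands. Net area = 725.02 mm².

725.02 mm²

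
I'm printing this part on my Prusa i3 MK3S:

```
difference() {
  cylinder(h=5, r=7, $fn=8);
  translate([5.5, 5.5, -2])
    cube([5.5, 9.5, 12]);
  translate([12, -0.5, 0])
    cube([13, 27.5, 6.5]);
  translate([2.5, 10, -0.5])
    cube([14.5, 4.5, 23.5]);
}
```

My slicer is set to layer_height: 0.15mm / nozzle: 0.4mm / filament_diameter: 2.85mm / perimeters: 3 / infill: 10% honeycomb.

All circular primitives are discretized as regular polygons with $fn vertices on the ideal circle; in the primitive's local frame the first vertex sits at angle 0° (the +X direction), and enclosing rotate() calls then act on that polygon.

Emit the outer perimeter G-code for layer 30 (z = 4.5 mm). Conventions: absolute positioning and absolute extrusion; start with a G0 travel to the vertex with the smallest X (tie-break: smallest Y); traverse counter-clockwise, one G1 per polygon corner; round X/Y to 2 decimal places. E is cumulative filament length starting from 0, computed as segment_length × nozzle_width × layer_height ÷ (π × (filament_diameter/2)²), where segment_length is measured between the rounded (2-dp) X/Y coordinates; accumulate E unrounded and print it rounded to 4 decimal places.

G0 X-7.00 Y0.00 Z4.50
G1 X-4.95 Y-4.95 E0.0504
G1 X0.00 Y-7.00 E0.1008
G1 X4.95 Y-4.95 E0.1512
G1 X7.00 Y0.00 E0.2016
G1 X4.95 Y4.95 E0.2520
G1 X0.00 Y7.00 E0.3023
G1 X-4.95 Y4.95 E0.3527
G1 X-7.00 Y0.00 E0.4031

At z = 4.5 mm: the cylinder: section is a regular 8-gon, circumradius r=7; the cube at (5.5, 5.5) is present — its section is the full 5.5×9.5 rectangle; the cube at (12, -0.5) is present — its section is the full 13×27.5 rectangle; the cube at (2.5, 10) (footprint 14.5×4.5) is included at this height; After the difference (first − rest): starting from the r=7 cylinder, the 5.5×9.5 cube at (5.5, 5.5) misses the remaining region (no effect); the 13×27.5 cube at (12, -0.5) misses the remaining region (no effect); the 14.5×4.5 cube at (2.5, 10) misses the remaining region (no effect) — 1 connected region. The outline is a single polygon with 8 vertices. Extrusion per mm of travel: 0.4 × 0.15 / (π × 1.425²) = 0.009405. Accumulating E over each segment gives final E = 0.4031.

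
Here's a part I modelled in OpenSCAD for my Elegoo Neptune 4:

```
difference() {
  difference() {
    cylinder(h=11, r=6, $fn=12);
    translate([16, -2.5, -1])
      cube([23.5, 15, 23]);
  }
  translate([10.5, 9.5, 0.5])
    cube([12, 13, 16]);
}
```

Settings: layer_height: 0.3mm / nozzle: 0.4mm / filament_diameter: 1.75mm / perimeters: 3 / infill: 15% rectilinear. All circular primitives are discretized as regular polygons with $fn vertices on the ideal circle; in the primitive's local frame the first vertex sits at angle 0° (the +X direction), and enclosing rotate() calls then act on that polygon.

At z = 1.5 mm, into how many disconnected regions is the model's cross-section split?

At z = 1.5 mm: the r=6 cylinder contributes a regular 12-gon of circumradius 6; the cube at (16, -2.5) is present — its section is the full 23.5×15 rectangle; After the difference (first − rest): starting from the r=6 cylinder, the 23.5×15 cube at (16, -2.5) misses the remaining region (no effect) — 1 connected region; the cube at (10.5, 9.5) (footprint 12×13) is included at this height; Subtracting the remaining from the first: starting from the result so far, the 12×13 cube at (10.5, 9.5) misses the remaining region (no effect) — 1 connected region. The result has 1 disconnected region.

1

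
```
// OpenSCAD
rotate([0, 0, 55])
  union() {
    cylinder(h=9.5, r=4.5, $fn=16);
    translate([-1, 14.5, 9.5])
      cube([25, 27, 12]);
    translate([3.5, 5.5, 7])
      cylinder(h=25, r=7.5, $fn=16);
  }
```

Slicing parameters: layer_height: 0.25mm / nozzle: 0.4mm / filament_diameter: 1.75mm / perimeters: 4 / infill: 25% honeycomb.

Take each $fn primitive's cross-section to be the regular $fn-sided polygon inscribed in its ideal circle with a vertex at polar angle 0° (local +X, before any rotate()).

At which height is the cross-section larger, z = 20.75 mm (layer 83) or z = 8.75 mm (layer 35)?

Layer 83 (z = 20.75): the cylinder is not intersected at this z (z outside [0, 9.5]); the cube at (-1, 14.5) (footprint 25×27) is included at this height (area 675.00 mm²); the r=7.5 cylinder at (3.5, 5.5) gives a regular 16-gon of circumradius 7.5 (constant along its height) (area = (16/2)·7.500²·sin(360°/16) = 172.21 mm²); Merging all regions: the 2 present regions are separate (no shared area or edge), so areas and boundary lengths simply add and each stays a separate island — area = 847.21 mm²; (whole slice rotated 55° about Z — lengths, areas and connectivity unchanged). So its area = 847.21 mm². Layer 35 (z = 8.75): the r=4.5 cylinder contributes a regular 16-gon of circumradius 4.5 (area = (16/2)·4.500²·sin(360°/16) = 61.99 mm²); the cube at (-1, 14.5) does not reach this height (z outside [9.5, 21.5]); the r=7.5 cylinder at (3.5, 5.5) gives a regular 16-gon of circumradius 7.5 (constant along its height) (area = (16/2)·7.500²·sin(360°/16) = 172.21 mm²); Combining (union): the regions partially overlap — summed areas 234.20 mm² minus the doubly-counted overlap 34.73 mm² gives 199.47 mm² — area = 199.47 mm²; (whole slice rotated 55° about Z — lengths, areas and connectivity unchanged). So its area = 199.47 mm². Layer 83 is larger (847.21 vs 199.47 mm²).

layer 83 (z = 20.75 mm)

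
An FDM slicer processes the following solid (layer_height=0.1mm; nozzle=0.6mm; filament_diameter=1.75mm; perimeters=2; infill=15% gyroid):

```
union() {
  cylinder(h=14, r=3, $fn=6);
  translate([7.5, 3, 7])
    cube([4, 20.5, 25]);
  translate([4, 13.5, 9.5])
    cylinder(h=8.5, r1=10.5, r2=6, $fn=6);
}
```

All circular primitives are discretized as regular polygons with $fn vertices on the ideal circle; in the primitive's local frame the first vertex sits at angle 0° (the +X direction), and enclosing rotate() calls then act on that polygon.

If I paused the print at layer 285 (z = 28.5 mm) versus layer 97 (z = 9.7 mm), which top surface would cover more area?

Layer 285 (z = 28.5): the cylinder does not reach this height (z outside [0, 14]); the cube at (7.5, 3) (footprint 4×20.5) is included at this height (area 82.00 mm²); the cone at (4, 13.5) is not intersected at this z (z outside [9.5, 18]); Combining (union): only the 4×20.5 cube at (7.5, 3) is present, so the union is just that shape — area = 82.00 mm². So its area = 82.00 mm². Layer 97 (z = 9.7): the cylinder: section is a regular 6-gon, circumradius r=3 (area = (6/2)·3.000²·sin(360°/6) = 23.38 mm²); the cube at (7.5, 3) (footprint 4×20.5) is included at this height (area 82.00 mm²); the cone at (4, 13.5): at t=0.024 of its height the radius interpolates to r₁+(r₂−r₁)t = 10.394, giving a regular 6-gon of that circumradius (area = (6/2)·10.394²·sin(360°/6) = 280.69 mm²); Merging all regions: the regions partially overlap — summed areas 386.07 mm² minus the doubly-counted overlap 62.83 mm² gives 323.25 mm² — area = 323.25 mm². So its area = 323.25 mm². Layer 97 is larger (323.25 vs 82.00 mm²).

layer 97 (z = 9.7 mm)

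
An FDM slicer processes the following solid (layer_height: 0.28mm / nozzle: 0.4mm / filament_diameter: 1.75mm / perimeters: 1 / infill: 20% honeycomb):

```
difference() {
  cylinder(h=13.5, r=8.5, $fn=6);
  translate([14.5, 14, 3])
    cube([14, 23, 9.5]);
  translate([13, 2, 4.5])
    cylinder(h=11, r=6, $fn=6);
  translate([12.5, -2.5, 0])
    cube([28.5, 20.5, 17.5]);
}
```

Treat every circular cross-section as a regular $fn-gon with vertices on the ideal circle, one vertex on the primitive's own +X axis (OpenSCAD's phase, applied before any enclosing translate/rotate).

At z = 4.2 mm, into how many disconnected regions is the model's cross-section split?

1

At z = 4.2 mm: the r=8.5 cylinder contributes a regular 6-gon of circumradius 8.5; the cube at (14.5, 14) (footprint 14×23) is included at this height; the cylinder at (13, 2) is absent (z outside [4.5, 15.5]); the cube at (12.5, -2.5) is present — its section is the full 28.5×20.5 rectangle; Subtracting the remaining from the first: starting from the r=8.5 cylinder, the 14×23 cube at (14.5, 14) misses the remaining region (no effect); the 28.5×20.5 cube at (12.5, -2.5) misses the remaining region (no effect) — 1 connected region. The result has 1 disconnected region.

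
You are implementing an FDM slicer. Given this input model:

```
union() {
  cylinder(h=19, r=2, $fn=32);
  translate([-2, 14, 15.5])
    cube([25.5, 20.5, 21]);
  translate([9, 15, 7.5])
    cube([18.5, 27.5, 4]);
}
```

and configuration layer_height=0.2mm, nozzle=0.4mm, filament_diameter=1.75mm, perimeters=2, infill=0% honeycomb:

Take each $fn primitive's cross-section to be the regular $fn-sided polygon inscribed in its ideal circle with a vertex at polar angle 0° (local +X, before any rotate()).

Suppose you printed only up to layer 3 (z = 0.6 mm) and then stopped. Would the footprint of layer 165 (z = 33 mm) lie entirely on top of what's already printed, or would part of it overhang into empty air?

part overhangs

Compare the two slices. At z = 0.6: the cylinder: section is a regular 32-gon, circumradius r=2 (area = (32/2)·2.000²·sin(360°/32) = 12.49 mm²); the cube at (-2, 14) does not reach this height (z outside [15.5, 36.5]); the cube at (9, 15) does not reach this height (z outside [7.5, 11.5]); Combining (union): only the r=2 cylinder is present, so the union is just that shape — area = 12.49 mm². At z = 33: the cylinder is not intersected at this z (z outside [0, 19]); the 25.5×20.5 cube at (-2, 14) contributes its full rectangle (area 522.75 mm²); the cube at (9, 15) is absent (z outside [7.5, 11.5]); Combining (union): only the 25.5×20.5 cube at (-2, 14) is present, so the union is just that shape — area = 522.75 mm². Checking containment: at z = 33 the cross-section extends beyond the z = 0.6 cross-section by about 522.75 mm².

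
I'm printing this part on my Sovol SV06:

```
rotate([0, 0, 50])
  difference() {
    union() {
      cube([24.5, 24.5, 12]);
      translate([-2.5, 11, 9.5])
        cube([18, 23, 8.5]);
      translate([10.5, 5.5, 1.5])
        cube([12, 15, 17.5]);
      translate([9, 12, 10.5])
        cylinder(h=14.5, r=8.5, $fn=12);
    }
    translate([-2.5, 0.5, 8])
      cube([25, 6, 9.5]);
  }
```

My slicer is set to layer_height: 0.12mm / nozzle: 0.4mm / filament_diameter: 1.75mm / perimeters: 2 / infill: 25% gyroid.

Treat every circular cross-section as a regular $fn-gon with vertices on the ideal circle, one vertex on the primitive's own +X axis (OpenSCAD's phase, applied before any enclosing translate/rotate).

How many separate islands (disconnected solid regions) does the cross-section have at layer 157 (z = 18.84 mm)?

At z = 18.84 mm: the cube is not intersected at this z (z outside [0, 12]); the cube at (-2.5, 11) is not intersected at this z (z outside [9.5, 18]); the cube at (10.5, 5.5) is present — its section is the full 12×15 rectangle; the r=8.5 cylinder at (9, 12) gives a regular 12-gon of circumradius 8.5 (constant along its height); Merging all regions: the regions partially overlap (shared area 79.73 mm²), so overlapping operands fuse into one piece — 1 connected region; the cube at (-2.5, 0.5) does not reach this height (z outside [8, 17.5]); Subtracting the remaining from the first: none of the subtracted shapes is present at this height, so that combined region is unchanged — 1 connected region; (whole slice rotated 50° about Z — lengths, areas and connectivity unchanged). Overall, the cross-section is a single solid region. Island count = 1.

1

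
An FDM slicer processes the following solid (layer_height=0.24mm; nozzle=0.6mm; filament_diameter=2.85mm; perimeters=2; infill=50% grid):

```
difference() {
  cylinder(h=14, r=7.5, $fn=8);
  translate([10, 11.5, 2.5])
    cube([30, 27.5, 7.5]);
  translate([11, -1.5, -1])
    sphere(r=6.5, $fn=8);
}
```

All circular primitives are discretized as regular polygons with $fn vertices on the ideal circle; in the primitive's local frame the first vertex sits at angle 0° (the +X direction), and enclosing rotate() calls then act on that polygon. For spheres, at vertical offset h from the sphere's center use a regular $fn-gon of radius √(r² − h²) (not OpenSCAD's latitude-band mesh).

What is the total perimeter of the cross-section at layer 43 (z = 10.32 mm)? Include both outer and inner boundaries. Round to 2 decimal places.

At z = 10.32 mm: the r=7.5 cylinder gives a regular 8-gon of circumradius 7.5 (constant along its height) (perimeter = 2·8·7.500·sin(180°/8) = 45.92 mm); the cube at (10, 11.5) is absent (z outside [2.5, 10]); the sphere at (11, -1.5) is absent (|z−center|=11.320 > r=6.5); Subtracting the remaining from the first: none of the subtracted shapes is present at this height, so the r=7.5 cylinder is unchanged — boundary = 45.92 mm. Overall, the cross-section is a single solid region. Total boundary length (outer) = 45.92 mm.

45.92 mm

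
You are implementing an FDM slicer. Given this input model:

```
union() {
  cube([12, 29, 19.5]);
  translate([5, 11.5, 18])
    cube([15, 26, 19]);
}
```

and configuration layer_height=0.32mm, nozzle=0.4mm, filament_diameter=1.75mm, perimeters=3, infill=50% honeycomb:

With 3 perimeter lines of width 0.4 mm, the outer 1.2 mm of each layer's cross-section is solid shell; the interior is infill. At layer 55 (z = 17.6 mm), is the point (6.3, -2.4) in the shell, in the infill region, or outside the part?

At z = 17.6 mm: the 12×29 cube contributes its full rectangle; the cube at (5, 11.5) is not intersected at this z (z outside [18, 37]); Taking the union: only the 12×29 cube is present, so the union is just that shape — 1 connected region. Overall, the cross-section is a single solid region. The nearest boundary edge runs (0.00, 0.00)→(12.00, 0.00); distance from the point to it = 2.40 mm. The point is not inside any of the regions above, so it lies outside the cross-section (2.40 mm from the nearest boundary).

outside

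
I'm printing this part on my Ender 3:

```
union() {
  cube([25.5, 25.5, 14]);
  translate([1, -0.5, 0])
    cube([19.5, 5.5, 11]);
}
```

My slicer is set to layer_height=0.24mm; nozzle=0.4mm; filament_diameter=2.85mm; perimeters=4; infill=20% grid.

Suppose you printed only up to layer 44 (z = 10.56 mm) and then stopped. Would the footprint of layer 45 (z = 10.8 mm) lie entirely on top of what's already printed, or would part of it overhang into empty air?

Compare the two slices. At z = 10.56: the 25.5×25.5 cube contributes its full rectangle (area 650.25 mm²); the cube at (1, -0.5) (footprint 19.5×5.5) is included at this height (area 107.25 mm²); Combining (union): the regions partially overlap — summed areas 757.50 mm² minus the doubly-counted overlap 97.50 mm² gives 660.00 mm² — area = 660.00 mm². At z = 10.8: the cube (footprint 25.5×25.5) is included at this height (area 650.25 mm²); the cube at (1, -0.5) is present — its section is the full 19.5×5.5 rectangle (area 107.25 mm²); Taking the union: the regions partially overlap — summed areas 757.50 mm² minus the doubly-counted overlap 97.50 mm² gives 660.00 mm² — area = 660.00 mm². Checking containment: the cross-section at z = 10.8 is a subset of the cross-section at z = 10.56.

entirely on top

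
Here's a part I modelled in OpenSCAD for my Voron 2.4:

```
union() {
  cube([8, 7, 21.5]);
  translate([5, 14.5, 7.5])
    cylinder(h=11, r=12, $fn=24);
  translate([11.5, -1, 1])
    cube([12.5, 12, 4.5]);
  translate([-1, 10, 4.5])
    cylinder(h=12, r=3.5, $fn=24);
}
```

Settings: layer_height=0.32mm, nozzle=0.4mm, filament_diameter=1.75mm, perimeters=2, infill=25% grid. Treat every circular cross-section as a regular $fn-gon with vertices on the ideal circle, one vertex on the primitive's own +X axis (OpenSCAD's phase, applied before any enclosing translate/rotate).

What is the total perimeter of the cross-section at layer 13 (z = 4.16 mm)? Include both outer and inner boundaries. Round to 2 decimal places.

At z = 4.16 mm: the cube is present — its section is the full 8×7 rectangle (perimeter 30.00 mm); the cylinder at (5, 14.5) is not intersected at this z (z outside [7.5, 18.5]); the cube at (11.5, -1) is present — its section is the full 12.5×12 rectangle (perimeter 49.00 mm); the cylinder at (-1, 10) is absent (z outside [4.5, 16.5]); Combining (union): the 2 present regions are separate (no shared area or edge), so areas and boundary lengths simply add and each stays a separate island — boundary = 79.00 mm. Overall, the cross-section has 2 separate islands. Total boundary length (outer) = 79.00 mm.

79.00 mm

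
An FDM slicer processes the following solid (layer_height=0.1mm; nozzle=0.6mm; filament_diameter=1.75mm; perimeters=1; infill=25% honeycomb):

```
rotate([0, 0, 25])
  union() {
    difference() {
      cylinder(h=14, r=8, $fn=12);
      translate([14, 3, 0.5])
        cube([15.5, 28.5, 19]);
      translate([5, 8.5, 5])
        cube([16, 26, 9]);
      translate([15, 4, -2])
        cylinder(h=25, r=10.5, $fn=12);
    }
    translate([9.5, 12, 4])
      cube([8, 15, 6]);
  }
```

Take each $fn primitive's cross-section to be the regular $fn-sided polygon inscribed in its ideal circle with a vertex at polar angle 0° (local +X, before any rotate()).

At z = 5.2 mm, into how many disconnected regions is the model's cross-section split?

At z = 5.2 mm: the r=8 cylinder contributes a regular 12-gon of circumradius 8; the cube at (14, 3) (footprint 15.5×28.5) is included at this height; the cube at (5, 8.5) (footprint 16×26) is included at this height; the r=10.5 cylinder at (15, 4) contributes a regular 12-gon of circumradius 10.5; Subtracting the remaining from the first: starting from the r=8 cylinder, the 15.5×28.5 cube at (14, 3) misses the remaining region (no effect); the 16×26 cube at (5, 8.5) misses the remaining region (no effect); the r=10.5 cylinder at (15, 4) partially overlaps it — only the 15.87 mm² overlap (of its 330.75 mm²) is removed, clipping the outline — 1 connected region; the cube at (9.5, 12) is present — its section is the full 8×15 rectangle; Taking the union: the 2 present regions are separate (no shared area or edge), so areas and boundary lengths simply add and each stays a separate island — 2 connected regions; (rotated 25° about Z; rotation is an isometry so areas/perimeters/island counts are preserved). The result has 2 disconnected regions.

2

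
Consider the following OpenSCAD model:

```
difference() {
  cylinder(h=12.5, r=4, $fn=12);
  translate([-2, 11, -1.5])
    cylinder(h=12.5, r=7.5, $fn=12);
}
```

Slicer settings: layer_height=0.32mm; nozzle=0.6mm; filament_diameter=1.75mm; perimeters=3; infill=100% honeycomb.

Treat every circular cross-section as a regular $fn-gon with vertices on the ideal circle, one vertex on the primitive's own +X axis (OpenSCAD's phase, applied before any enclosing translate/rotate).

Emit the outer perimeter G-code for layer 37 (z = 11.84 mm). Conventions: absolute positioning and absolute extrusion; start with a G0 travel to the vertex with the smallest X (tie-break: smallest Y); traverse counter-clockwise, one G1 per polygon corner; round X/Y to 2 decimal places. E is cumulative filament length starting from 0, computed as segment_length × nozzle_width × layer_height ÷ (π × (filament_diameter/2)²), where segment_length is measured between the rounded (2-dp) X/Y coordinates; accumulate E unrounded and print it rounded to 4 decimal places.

G0 X-4.00 Y0.00 Z11.84
G1 X-3.46 Y-2.00 E0.1654
G1 X-2.00 Y-3.46 E0.3302
G1 X0.00 Y-4.00 E0.4955
G1 X2.00 Y-3.46 E0.6609
G1 X3.46 Y-2.00 E0.8257
G1 X4.00 Y0.00 E0.9911
G1 X3.46 Y2.00 E1.1565
G1 X2.00 Y3.46 E1.3213
G1 X0.00 Y4.00 E1.4866
G1 X-2.00 Y3.46 E1.6520
G1 X-3.46 Y2.00 E1.8168
G1 X-4.00 Y0.00 E1.9822

At z = 11.84 mm: the cylinder: section is a regular 12-gon, circumradius r=4; the cylinder at (-2, 11) is absent (z outside [-1.5, 11]); Taking the first minus the rest: none of the subtracted shapes is present at this height, so the r=4 cylinder is unchanged — 1 connected region. The outline is a single polygon with 12 vertices. Extrusion per mm of travel: 0.6 × 0.32 / (π × 0.875²) = 0.079824. Accumulating E over each segment gives final E = 1.9822.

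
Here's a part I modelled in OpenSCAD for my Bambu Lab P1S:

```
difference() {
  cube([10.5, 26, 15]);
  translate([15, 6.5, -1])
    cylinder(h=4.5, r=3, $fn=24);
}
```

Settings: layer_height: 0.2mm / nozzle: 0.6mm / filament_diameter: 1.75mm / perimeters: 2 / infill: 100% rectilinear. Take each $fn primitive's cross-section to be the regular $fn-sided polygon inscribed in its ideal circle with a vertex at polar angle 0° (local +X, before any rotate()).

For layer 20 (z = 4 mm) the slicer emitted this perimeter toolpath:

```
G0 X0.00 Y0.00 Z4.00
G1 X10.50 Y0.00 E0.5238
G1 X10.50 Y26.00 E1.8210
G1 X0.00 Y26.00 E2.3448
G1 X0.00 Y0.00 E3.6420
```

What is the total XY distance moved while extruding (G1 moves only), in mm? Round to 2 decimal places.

Sum the Euclidean lengths of each G1 segment: total = 73.00 mm.

73.00 mm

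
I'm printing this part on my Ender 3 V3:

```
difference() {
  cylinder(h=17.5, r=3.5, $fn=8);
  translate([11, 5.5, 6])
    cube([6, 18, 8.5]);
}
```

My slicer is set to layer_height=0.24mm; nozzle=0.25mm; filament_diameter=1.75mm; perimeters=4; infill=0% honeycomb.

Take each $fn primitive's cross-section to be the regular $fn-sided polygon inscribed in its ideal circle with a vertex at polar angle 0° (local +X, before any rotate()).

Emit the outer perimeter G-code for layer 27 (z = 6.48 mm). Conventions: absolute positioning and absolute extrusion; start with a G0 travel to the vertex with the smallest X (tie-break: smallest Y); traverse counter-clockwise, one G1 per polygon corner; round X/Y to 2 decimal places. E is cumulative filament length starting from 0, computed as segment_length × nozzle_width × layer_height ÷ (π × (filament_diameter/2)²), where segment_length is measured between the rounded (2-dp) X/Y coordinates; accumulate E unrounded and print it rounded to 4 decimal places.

At z = 6.48 mm: the r=3.5 cylinder gives a regular 8-gon of circumradius 3.5 (constant along its height); the cube at (11, 5.5) is present — its section is the full 6×18 rectangle; After the difference (first − rest): starting from the r=3.5 cylinder, the 6×18 cube at (11, 5.5) misses the remaining region (no effect) — 1 connected region. The outline is a single polygon with 8 vertices. Extrusion per mm of travel: 0.25 × 0.24 / (π × 0.875²) = 0.024945. Accumulating E over each segment gives final E = 0.5341.

G0 X-3.50 Y0.00 Z6.48
G1 X-2.47 Y-2.47 E0.0668
G1 X0.00 Y-3.50 E0.1335
G1 X2.47 Y-2.47 E0.2003
G1 X3.50 Y0.00 E0.2670
G1 X2.47 Y2.47 E0.3338
G1 X0.00 Y3.50 E0.4005
G1 X-2.47 Y2.47 E0.4673
G1 X-3.50 Y0.00 E0.5341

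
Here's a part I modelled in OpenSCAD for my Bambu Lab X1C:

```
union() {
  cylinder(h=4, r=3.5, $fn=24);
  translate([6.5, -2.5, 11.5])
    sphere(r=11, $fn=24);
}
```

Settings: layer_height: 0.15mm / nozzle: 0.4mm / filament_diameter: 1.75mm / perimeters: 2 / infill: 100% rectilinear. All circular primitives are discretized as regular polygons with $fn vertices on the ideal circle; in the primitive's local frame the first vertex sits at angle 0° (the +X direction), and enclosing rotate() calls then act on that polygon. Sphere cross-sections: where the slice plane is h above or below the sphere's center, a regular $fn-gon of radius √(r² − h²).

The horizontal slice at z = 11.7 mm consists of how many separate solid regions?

At z = 11.7 mm: the cylinder does not reach this height (z outside [0, 4]); the r=11 sphere at (6.5, -2.5) contributes a regular 24-gon of circumradius √(11²−0.2²) = 10.998; Combining (union): only the r=11 sphere at (6.5, -2.5) is present, so the union is just that shape — 1 connected region. The result has 1 disconnected region.

1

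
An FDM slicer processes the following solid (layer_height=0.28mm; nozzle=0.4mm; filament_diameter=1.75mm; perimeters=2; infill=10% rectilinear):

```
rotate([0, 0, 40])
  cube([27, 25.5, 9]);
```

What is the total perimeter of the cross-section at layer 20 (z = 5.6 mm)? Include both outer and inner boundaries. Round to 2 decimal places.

105.00 mm

At z = 5.6 mm: the 27×25.5 cube contributes its full rectangle (perimeter 105.00 mm); (whole slice rotated 40° about Z — lengths, areas and connectivity unchanged). Overall, the cross-section is a single solid region. Total boundary length (outer) = 105.00 mm.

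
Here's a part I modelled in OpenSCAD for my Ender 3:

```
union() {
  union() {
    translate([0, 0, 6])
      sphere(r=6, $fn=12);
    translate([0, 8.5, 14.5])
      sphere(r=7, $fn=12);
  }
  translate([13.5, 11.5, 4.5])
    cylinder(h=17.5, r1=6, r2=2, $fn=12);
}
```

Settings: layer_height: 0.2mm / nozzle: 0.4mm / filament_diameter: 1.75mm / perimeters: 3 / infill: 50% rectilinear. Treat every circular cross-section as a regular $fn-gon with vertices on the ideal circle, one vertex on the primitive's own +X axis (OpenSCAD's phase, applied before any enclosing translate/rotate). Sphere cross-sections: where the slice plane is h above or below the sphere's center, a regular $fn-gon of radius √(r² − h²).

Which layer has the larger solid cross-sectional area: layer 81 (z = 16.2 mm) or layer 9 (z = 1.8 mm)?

Layer 81 (z = 16.2): the sphere is absent (|z−center|=10.200 > r=6); the r=7 sphere at (0, 8.5) slices to a regular 12-gon of circumradius 6.790 (√(r²−h²) with h=1.7 from center) (area = (12/2)·6.790²·sin(360°/12) = 138.33 mm²); Merging all regions: only the r=7 sphere at (0, 8.5) is present, so the union is just that shape — area = 138.33 mm²; the cone at (13.5, 11.5) contributes a regular 12-gon of circumradius 3.326 (interpolated between r1=6 and r2=2 at t=0.669) (area = (12/2)·3.326²·sin(360°/12) = 33.18 mm²); Taking the union: the 2 present regions are separate (no shared area or edge), so areas and boundary lengths simply add and each stays a separate island — area = 171.51 mm². So its area = 171.51 mm². Layer 9 (z = 1.8): the r=6 sphere contributes a regular 12-gon of circumradius √(6²−4.2²) = 4.285 (area = (12/2)·4.285²·sin(360°/12) = 55.08 mm²); the sphere at (0, 8.5) is not intersected at this z (|z−center|=12.700 > r=7); Taking the union: only the r=6 sphere is present, so the union is just that shape — area = 55.08 mm²; the cone at (13.5, 11.5) is not intersected at this z (z outside [4.5, 22]); Taking the union: only that combined region is present, so the union is just that shape — area = 55.08 mm². So its area = 55.08 mm². Layer 81 is larger (171.51 vs 55.08 mm²).

layer 81 (z = 16.2 mm)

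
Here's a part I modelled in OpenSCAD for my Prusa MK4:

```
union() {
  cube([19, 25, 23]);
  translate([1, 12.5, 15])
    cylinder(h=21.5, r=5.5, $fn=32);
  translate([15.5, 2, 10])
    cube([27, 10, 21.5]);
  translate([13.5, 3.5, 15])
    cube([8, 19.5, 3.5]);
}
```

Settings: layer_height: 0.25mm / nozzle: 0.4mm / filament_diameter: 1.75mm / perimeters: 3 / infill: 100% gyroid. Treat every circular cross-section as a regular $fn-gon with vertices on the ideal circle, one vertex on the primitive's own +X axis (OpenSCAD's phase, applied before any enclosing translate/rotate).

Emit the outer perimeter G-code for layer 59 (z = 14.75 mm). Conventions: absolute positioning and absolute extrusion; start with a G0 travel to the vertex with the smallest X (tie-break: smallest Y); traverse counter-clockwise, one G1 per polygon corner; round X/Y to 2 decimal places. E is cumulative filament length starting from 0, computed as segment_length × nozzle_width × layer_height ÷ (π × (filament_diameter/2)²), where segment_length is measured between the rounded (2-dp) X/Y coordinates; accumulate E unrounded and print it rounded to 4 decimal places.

At z = 14.75 mm: the cube (footprint 19×25) is included at this height; the cylinder at (1, 12.5) does not reach this height (z outside [15, 36.5]); the cube at (15.5, 2) (footprint 27×10) is included at this height; the cube at (13.5, 3.5) is absent (z outside [15, 18.5]); Combining (union): the regions partially overlap (shared area 35.00 mm²), so overlapping operands fuse into one piece — 1 connected region. The outline is a single polygon with 8 vertices. Extrusion per mm of travel: 0.4 × 0.25 / (π × 0.875²) = 0.041575. Accumulating E over each segment gives final E = 5.6126.

G0 X0.00 Y0.00 Z14.75
G1 X19.00 Y0.00 E0.7899
G1 X19.00 Y2.00 E0.8731
G1 X42.50 Y2.00 E1.8501
G1 X42.50 Y12.00 E2.2658
G1 X19.00 Y12.00 E3.2429
G1 X19.00 Y25.00 E3.7833
G1 X0.00 Y25.00 E4.5733
G1 X0.00 Y0.00 E5.6126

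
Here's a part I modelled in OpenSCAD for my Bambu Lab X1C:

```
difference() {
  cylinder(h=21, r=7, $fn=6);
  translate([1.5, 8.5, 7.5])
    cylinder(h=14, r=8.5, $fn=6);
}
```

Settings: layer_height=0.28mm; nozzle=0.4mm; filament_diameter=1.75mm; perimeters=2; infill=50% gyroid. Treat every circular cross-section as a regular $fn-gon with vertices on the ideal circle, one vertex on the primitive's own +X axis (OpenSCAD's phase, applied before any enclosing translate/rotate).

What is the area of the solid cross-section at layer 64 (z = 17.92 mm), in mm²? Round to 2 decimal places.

84.59 mm²

At z = 17.92 mm: the r=7 cylinder gives a regular 6-gon of circumradius 7 (constant along its height) (area = (6/2)·7.000²·sin(360°/6) = 127.31 mm²); the r=8.5 cylinder at (1.5, 8.5) contributes a regular 6-gon of circumradius 8.5 (area = (6/2)·8.500²·sin(360°/6) = 187.71 mm²); Taking the first minus the rest: starting from the r=7 cylinder (127.31 mm²), the r=8.5 cylinder at (1.5, 8.5) partially overlaps it — only the 42.72 mm² overlap (of its 187.71 mm²) is removed, clipping the outline — area = 84.59 mm². Overall, the cross-section is a single solid region. Net area = 84.59 mm².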